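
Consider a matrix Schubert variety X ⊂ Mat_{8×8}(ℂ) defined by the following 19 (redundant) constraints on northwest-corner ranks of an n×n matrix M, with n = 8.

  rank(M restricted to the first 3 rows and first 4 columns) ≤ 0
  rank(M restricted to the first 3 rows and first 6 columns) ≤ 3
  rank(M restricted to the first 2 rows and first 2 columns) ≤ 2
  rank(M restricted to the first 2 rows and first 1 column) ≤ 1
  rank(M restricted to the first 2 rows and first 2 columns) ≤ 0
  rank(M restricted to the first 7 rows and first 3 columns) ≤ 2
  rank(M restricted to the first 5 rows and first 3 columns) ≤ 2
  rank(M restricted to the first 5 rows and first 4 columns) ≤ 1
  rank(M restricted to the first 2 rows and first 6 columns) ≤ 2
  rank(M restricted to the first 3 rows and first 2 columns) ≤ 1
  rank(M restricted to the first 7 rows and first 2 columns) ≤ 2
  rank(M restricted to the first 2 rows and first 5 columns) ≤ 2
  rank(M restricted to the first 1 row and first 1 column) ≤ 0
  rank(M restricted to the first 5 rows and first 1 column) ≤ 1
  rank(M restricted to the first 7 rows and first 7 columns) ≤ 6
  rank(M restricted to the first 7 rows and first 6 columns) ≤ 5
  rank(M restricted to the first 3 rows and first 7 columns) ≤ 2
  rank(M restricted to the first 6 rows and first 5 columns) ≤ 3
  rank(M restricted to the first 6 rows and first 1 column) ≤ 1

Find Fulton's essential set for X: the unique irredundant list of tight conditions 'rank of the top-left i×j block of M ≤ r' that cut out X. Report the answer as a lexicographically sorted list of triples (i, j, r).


Recovering R(i,j) via the rank-extension bound from the 19 conditions:

  i=1: 0  0  0  0  1  1  1  1
  i=2: 0  0  0  0  1  2  2  2
  i=3: 0  0  0  0  1  2  2  3
  i=4: 1  1  1  1  2  3  3  4
  i=5: 1  1  1  1  2  3  4  5
  i=6: 1  2  2  2  3  4  5  6
  i=7: 1  2  2  3  4  5  6  7
  i=8: 1  2  3  4  5  6  7  8

hence w(1..8) = (5, 6, 8, 1, 7, 2, 4, 3).

|D(w)|=17, |Ess(w)|=4:

[(3, 4, 0), (3, 7, 2), (5, 4, 1), (7, 3, 2)]


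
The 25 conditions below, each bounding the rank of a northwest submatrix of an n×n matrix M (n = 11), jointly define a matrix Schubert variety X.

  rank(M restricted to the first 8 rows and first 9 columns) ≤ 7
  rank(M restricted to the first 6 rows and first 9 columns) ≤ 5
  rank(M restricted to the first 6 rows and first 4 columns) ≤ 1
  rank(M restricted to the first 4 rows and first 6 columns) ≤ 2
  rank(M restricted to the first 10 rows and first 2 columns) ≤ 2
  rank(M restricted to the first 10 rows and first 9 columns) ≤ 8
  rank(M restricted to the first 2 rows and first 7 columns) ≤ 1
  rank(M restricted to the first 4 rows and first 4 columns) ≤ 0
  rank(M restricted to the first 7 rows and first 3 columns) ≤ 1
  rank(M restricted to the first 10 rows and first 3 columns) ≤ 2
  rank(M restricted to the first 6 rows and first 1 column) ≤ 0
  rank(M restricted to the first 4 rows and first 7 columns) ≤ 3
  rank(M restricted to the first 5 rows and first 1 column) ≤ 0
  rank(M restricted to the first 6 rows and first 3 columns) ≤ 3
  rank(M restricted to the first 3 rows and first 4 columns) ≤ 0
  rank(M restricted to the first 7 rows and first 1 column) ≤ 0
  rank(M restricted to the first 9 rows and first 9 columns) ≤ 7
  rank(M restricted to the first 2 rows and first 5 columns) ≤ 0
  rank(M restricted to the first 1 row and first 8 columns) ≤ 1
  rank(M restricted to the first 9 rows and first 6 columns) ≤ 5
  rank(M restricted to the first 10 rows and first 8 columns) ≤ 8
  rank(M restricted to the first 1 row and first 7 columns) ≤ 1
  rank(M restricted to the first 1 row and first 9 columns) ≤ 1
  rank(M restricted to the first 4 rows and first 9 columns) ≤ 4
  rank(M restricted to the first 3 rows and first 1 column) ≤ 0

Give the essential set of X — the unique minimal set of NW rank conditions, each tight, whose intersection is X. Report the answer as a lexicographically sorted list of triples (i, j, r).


The tightest implied rank at each (i,j), from the 25 conditions:

  i=1: 0 | 0 | 0 | 0 | 0 | 1 | 1 | 1 | 1 | 1 | 1
  i=2: 0 | 0 | 0 | 0 | 0 | 1 | 1 | 2 | 2 | 2 | 2
  i=3: 0 | 0 | 0 | 0 | 1 | 2 | 2 | 3 | 3 | 3 | 3
  i=4: 0 | 0 | 0 | 0 | 1 | 2 | 3 | 4 | 4 | 4 | 4
  i=5: 0 | 1 | 1 | 1 | 2 | 3 | 4 | 5 | 5 | 5 | 5
  i=6: 0 | 1 | 1 | 1 | 2 | 3 | 4 | 5 | 5 | 6 | 6
  i=7: 0 | 1 | 1 | 2 | 3 | 4 | 5 | 6 | 6 | 7 | 7
  i=8: 1 | 2 | 2 | 3 | 4 | 5 | 6 | 7 | 7 | 8 | 8
  i=9: 1 | 2 | 2 | 3 | 4 | 5 | 6 | 7 | 7 | 8 | 9
  i=10: 1 | 2 | 2 | 3 | 4 | 5 | 6 | 7 | 8 | 9 | 10
  i=11: 1 | 2 | 3 | 4 | 5 | 6 | 7 | 8 | 9 | 10 | 11

second differences of R give the permutation w = (6, 8, 5, 7, 2, 10, 4, 1, 11, 9, 3).

9 SE-corners of the 29-cell Rothe diagram give Ess(w):

[(2, 5, 0), (2, 7, 1), (4, 4, 0), (6, 4, 1), (6, 9, 5), (7, 1, 0), (7, 3, 1), (9, 9, 7), (10, 3, 2)]


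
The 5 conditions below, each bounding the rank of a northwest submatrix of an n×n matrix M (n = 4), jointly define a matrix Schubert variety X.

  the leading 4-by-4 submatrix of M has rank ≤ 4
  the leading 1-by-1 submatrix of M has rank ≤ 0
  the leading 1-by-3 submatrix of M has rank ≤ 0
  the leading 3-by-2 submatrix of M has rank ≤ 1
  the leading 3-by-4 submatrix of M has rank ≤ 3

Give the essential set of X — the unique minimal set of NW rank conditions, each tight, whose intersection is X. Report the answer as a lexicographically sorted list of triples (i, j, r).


Computing R[i][j] = min implied NW-rank bound (n=4, 5 conditions):

  row 1: 0 | 0 | 0 | 1
  row 2: 1 | 1 | 1 | 2
  row 3: 1 | 1 | 2 | 3
  row 4: 1 | 2 | 3 | 4

second differences of R give the permutation w = (4, 1, 3, 2).

Rothe diagram D(w) (4 cells), 2 SE-corners (essential conditions):

[(1, 3, 0), (3, 2, 1)]


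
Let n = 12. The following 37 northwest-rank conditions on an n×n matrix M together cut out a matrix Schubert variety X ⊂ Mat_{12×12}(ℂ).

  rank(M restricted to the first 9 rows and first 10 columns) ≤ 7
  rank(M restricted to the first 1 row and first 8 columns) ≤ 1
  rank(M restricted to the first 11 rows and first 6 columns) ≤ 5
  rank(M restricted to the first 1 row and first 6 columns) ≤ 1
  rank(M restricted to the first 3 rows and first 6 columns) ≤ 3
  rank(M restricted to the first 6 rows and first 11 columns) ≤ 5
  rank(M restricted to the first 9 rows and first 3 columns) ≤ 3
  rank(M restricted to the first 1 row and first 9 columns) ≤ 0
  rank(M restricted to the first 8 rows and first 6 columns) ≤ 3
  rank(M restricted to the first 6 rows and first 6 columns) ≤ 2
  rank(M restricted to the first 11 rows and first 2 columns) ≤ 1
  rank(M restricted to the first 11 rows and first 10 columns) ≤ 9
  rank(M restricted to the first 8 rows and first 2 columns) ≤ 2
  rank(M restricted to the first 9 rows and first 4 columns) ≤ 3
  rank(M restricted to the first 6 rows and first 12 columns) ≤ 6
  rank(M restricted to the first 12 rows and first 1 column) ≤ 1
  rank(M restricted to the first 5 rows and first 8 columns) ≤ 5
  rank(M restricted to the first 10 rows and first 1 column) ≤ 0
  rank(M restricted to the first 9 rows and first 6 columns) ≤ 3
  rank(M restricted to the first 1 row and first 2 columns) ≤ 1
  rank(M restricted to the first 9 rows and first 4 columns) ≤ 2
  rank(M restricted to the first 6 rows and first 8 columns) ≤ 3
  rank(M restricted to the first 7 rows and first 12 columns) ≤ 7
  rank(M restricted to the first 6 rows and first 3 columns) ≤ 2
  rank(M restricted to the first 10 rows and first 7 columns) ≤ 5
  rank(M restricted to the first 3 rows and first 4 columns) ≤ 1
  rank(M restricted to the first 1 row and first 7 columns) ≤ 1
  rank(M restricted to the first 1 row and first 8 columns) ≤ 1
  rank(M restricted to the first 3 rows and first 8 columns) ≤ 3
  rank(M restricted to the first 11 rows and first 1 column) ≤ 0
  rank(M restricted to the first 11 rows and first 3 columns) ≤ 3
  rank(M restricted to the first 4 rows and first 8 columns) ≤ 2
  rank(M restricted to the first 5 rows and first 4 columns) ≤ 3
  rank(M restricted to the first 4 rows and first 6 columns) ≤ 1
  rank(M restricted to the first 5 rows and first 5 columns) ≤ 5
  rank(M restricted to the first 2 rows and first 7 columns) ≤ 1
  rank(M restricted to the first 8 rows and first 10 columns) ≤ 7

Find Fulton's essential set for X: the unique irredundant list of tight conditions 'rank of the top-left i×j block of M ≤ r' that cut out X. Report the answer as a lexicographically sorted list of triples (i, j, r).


Computing R[i][j] = min implied NW-rank bound (n=12, 37 conditions):

  row 1: 0, 0, 0, 0, 0, 0, 0, 0, 0, 1, 1, 1
  row 2: 0, 1, 1, 1, 1, 1, 1, 1, 1, 2, 2, 2
  row 3: 0, 1, 1, 1, 1, 1, 2, 2, 2, 3, 3, 3
  row 4: 0, 1, 1, 1, 1, 1, 2, 2, 3, 4, 4, 4
  row 5: 0, 1, 2, 2, 2, 2, 3, 3, 4, 5, 5, 5
  row 6: 0, 1, 2, 2, 2, 2, 3, 3, 4, 5, 5, 6
  row 7: 0, 1, 2, 2, 3, 3, 4, 4, 5, 6, 6, 7
  row 8: 0, 1, 2, 2, 3, 3, 4, 5, 6, 7, 7, 8
  row 9: 0, 1, 2, 2, 3, 3, 4, 5, 6, 7, 8, 9
  row 10: 0, 1, 2, 3, 4, 4, 5, 6, 7, 8, 9, 10
  row 11: 0, 1, 2, 3, 4, 5, 6, 7, 8, 9, 10, 11
  row 12: 1, 2, 3, 4, 5, 6, 7, 8, 9, 10, 11, 12

giving w = (10, 2, 7, 9, 3, 12, 5, 8, 11, 4, 6, 1) via Δ²R.

9 SE-corners of the 38-cell Rothe diagram give Ess(w):

[(1, 9, 0), (4, 6, 1), (4, 8, 2), (6, 6, 2), (6, 8, 3), (6, 11, 5), (9, 4, 2), (9, 6, 3), (11, 1, 0)]


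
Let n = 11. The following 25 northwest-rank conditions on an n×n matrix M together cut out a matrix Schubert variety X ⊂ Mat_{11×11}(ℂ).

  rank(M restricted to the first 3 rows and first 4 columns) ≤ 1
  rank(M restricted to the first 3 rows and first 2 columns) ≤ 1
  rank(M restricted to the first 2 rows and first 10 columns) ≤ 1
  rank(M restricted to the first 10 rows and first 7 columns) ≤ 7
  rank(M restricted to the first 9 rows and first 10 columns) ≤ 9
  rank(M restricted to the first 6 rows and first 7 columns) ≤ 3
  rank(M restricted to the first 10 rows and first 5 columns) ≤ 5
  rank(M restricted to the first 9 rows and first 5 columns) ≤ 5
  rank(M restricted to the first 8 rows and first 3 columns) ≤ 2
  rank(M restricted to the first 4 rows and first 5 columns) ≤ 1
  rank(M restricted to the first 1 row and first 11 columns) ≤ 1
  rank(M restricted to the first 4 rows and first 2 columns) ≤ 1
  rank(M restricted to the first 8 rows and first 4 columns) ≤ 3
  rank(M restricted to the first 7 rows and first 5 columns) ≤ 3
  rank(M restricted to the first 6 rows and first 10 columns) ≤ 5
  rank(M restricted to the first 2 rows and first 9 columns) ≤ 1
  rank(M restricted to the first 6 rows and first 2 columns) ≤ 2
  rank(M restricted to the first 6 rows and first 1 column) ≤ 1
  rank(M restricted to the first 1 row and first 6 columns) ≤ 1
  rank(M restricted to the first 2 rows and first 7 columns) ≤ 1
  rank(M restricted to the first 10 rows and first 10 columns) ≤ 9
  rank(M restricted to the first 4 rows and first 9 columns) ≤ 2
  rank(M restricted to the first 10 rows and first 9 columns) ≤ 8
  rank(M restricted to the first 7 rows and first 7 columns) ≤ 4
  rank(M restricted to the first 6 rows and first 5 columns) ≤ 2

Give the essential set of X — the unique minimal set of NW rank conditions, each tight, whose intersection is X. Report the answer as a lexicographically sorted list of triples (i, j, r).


Propagating the 25 rank bounds to every northwest block:

  i=1: 1 1 1 1 1 1 1 1 1 1 1
  i=2: 1 1 1 1 1 1 1 1 1 1 2
  i=3: 1 1 1 1 1 2 2 2 2 2 3
  i=4: 1 1 1 1 1 2 2 2 2 3 4
  i=5: 1 2 2 2 2 3 3 3 3 4 5
  i=6: 1 2 2 2 2 3 3 4 4 5 6
  i=7: 1 2 2 3 3 4 4 5 5 6 7
  i=8: 1 2 2 3 4 5 5 6 6 7 8
  i=9: 1 2 3 4 5 6 6 7 7 8 9
  i=10: 1 2 3 4 5 6 7 8 8 9 10
  i=11: 1 2 3 4 5 6 7 8 9 10 11

giving w = (1, 11, 6, 10, 2, 8, 4, 5, 3, 7, 9) via Δ²R.

ℓ(w)=26; the 6 essential cells (i,j,r):

[(2, 10, 1), (4, 5, 1), (4, 9, 2), (6, 5, 2), (6, 7, 3), (8, 3, 2)]


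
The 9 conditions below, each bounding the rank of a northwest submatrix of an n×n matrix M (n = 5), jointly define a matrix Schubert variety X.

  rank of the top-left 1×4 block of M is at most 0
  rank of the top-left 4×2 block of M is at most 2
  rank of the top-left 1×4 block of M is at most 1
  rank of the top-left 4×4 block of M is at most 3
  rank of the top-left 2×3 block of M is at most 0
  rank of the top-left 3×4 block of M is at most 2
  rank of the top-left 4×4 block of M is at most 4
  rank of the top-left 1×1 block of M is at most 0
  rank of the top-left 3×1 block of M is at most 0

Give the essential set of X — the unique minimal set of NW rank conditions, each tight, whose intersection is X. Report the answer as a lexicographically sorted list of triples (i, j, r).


Rank table r_w(5×5) implied by the 9 constraints:

  row 1: 0 | 0 | 0 | 0 | 1
  row 2: 0 | 0 | 0 | 1 | 2
  row 3: 0 | 1 | 1 | 2 | 3
  row 4: 1 | 2 | 2 | 3 | 4
  row 5: 1 | 2 | 3 | 4 | 5

the unique w with this rank table is (5, 4, 2, 1, 3).

3 SE-corners of the 8-cell Rothe diagram give Ess(w):

[(1, 4, 0), (2, 3, 0), (3, 1, 0)]


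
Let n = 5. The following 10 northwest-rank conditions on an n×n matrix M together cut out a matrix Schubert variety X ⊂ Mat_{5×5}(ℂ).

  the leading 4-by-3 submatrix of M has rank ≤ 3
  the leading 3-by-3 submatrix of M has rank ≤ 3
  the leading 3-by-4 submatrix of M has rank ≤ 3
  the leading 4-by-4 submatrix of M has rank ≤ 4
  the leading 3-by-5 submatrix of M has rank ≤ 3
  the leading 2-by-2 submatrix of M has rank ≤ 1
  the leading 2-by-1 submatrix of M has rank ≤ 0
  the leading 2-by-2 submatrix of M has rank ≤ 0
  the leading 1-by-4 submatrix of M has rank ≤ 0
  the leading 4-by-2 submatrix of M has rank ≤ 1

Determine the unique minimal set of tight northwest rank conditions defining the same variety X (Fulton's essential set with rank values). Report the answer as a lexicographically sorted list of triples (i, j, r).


Propagating the 10 rank bounds to every northwest block:

  i=1: 0  0  0  0  1
  i=2: 0  0  1  1  2
  i=3: 1  1  2  2  3
  i=4: 1  1  2  3  4
  i=5: 1  2  3  4  5

second differences of R give the permutation w = (5, 3, 1, 4, 2).

Fulton essential set (3 of the 7 Rothe cells):

[(1, 4, 0), (2, 2, 0), (4, 2, 1)]


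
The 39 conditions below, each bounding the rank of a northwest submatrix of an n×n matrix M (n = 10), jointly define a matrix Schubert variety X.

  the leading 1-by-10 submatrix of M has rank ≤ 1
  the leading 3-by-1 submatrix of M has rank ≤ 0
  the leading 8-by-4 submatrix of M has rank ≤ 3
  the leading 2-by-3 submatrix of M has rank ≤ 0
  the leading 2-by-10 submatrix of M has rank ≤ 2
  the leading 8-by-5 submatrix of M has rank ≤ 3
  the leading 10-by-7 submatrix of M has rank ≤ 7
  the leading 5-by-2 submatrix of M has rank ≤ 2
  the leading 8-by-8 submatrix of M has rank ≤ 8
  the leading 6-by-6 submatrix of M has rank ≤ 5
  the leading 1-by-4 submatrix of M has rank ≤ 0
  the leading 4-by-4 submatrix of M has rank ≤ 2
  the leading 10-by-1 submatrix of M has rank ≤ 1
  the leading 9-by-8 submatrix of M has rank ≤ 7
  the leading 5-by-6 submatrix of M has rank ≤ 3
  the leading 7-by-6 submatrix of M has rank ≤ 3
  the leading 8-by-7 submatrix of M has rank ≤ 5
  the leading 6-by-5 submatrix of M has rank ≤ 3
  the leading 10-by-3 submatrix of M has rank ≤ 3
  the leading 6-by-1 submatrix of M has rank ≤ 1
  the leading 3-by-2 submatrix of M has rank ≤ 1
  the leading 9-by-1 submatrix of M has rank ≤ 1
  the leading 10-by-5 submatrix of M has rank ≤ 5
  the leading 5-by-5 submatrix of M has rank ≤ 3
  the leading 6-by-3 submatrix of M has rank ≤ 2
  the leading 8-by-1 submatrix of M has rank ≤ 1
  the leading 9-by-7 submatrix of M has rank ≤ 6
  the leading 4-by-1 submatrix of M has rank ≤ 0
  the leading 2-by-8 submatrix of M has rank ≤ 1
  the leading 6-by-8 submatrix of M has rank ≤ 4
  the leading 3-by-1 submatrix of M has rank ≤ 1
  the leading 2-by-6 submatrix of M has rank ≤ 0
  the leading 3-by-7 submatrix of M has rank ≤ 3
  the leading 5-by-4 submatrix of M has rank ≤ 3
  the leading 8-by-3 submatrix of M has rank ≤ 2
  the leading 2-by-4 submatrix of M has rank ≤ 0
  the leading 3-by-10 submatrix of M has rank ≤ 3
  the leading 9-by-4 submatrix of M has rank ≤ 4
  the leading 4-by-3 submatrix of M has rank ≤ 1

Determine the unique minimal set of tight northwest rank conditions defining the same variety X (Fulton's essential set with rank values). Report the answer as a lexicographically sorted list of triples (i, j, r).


Propagating the 39 rank bounds to every northwest block:

  0, 0, 0, 0, 0, 0, 1, 1, 1, 1
  0, 0, 0, 0, 0, 0, 1, 1, 2, 2
  0, 1, 1, 1, 1, 1, 2, 2, 3, 3
  0, 1, 1, 2, 2, 2, 3, 3, 4, 4
  1, 2, 2, 3, 3, 3, 4, 4, 5, 5
  1, 2, 2, 3, 3, 3, 4, 4, 5, 6
  1, 2, 2, 3, 3, 3, 4, 5, 6, 7
  1, 2, 2, 3, 3, 4, 5, 6, 7, 8
  1, 2, 3, 4, 4, 5, 6, 7, 8, 9
  1, 2, 3, 4, 5, 6, 7, 8, 9, 10

giving w = (7, 9, 2, 4, 1, 10, 8, 6, 3, 5) via Δ²R.

D(w) has 25 cells with 8 SE-corners; essential set:

[(2, 6, 0), (2, 8, 1), (4, 1, 0), (4, 3, 1), (6, 8, 4), (7, 6, 3), (8, 3, 2), (8, 5, 3)]


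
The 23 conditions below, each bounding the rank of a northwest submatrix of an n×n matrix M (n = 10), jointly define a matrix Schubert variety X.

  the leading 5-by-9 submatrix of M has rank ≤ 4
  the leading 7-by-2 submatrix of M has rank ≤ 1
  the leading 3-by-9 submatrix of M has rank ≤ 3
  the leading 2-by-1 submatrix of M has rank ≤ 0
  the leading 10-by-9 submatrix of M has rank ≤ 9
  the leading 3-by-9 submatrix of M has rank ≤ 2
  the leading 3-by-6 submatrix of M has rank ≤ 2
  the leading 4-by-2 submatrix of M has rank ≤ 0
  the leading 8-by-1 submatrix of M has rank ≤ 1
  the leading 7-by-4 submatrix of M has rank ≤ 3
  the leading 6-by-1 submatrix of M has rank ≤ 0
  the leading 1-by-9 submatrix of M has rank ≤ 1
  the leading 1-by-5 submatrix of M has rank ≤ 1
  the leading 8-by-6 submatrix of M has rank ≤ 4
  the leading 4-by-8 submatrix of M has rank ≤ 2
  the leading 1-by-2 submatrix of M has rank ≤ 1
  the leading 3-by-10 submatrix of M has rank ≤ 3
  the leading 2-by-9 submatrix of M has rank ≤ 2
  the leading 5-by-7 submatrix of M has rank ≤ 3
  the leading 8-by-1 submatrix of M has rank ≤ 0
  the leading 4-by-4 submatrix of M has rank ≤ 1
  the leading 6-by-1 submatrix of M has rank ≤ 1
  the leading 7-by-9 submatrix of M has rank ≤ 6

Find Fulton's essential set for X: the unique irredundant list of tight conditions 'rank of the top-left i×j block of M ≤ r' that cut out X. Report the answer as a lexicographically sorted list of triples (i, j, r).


Propagating the 23 rank bounds to every northwest block:

  0 | 0 | 1 | 1 | 1 | 1 | 1 | 1 | 1 | 1
  0 | 0 | 1 | 1 | 2 | 2 | 2 | 2 | 2 | 2
  0 | 0 | 1 | 1 | 2 | 2 | 2 | 2 | 2 | 3
  0 | 0 | 1 | 1 | 2 | 2 | 2 | 2 | 3 | 4
  0 | 1 | 2 | 2 | 3 | 3 | 3 | 3 | 4 | 5
  0 | 1 | 2 | 3 | 4 | 4 | 4 | 4 | 5 | 6
  0 | 1 | 2 | 3 | 4 | 4 | 5 | 5 | 6 | 7
  0 | 1 | 2 | 3 | 4 | 4 | 5 | 6 | 7 | 8
  1 | 2 | 3 | 4 | 5 | 5 | 6 | 7 | 8 | 9
  1 | 2 | 3 | 4 | 5 | 6 | 7 | 8 | 9 | 10

hence w(1..10) = (3, 5, 10, 9, 2, 4, 7, 8, 1, 6).

ℓ(w)=24; the 6 essential cells (i,j,r):

[(3, 9, 2), (4, 2, 0), (4, 4, 1), (4, 8, 2), (8, 1, 0), (8, 6, 4)]


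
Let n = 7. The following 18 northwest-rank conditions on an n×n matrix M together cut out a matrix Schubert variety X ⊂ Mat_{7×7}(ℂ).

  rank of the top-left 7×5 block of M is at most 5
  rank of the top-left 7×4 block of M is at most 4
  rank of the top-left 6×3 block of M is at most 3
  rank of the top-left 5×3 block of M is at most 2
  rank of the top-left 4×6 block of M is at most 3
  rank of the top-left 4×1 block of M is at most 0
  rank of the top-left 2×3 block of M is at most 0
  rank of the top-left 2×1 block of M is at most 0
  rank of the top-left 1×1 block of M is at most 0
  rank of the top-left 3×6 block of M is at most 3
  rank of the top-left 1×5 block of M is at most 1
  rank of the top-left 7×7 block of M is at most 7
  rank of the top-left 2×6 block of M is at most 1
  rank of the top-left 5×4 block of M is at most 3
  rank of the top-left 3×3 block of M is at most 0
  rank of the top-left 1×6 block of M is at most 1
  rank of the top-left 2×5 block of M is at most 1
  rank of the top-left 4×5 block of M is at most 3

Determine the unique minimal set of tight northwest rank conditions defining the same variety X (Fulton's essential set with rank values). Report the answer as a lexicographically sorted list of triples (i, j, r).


Rank table r_w(7×7) implied by the 18 constraints:

  i=1: 0 0 0 1 1 1 1
  i=2: 0 0 0 1 1 1 2
  i=3: 0 0 0 1 2 2 3
  i=4: 0 1 1 2 3 3 4
  i=5: 1 2 2 3 4 4 5
  i=6: 1 2 3 4 5 5 6
  i=7: 1 2 3 4 5 6 7

hence w(1..7) = (4, 7, 5, 2, 1, 3, 6).

3 SE-corners of the 12-cell Rothe diagram give Ess(w):

[(2, 6, 1), (3, 3, 0), (4, 1, 0)]


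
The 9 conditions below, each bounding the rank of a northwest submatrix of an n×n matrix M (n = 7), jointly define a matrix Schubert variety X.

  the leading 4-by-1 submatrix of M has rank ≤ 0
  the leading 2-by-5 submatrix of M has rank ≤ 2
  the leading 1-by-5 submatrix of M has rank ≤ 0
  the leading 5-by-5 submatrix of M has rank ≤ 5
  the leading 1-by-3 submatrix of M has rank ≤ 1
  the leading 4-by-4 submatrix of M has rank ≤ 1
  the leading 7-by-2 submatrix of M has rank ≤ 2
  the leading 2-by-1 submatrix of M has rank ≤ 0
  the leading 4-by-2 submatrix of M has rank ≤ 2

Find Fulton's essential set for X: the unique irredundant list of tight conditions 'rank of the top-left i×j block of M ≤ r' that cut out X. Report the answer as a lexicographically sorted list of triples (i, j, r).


Computing R[i][j] = min implied NW-rank bound (n=7, 9 conditions):

  0, 0, 0, 0, 0, 1, 1
  0, 1, 1, 1, 1, 2, 2
  0, 1, 1, 1, 2, 3, 3
  0, 1, 1, 1, 2, 3, 4
  1, 2, 2, 2, 3, 4, 5
  1, 2, 3, 3, 4, 5, 6
  1, 2, 3, 4, 5, 6, 7

so w = (6, 2, 5, 7, 1, 3, 4).

|D(w)|=12, |Ess(w)|=3:

[(1, 5, 0), (4, 1, 0), (4, 4, 1)]


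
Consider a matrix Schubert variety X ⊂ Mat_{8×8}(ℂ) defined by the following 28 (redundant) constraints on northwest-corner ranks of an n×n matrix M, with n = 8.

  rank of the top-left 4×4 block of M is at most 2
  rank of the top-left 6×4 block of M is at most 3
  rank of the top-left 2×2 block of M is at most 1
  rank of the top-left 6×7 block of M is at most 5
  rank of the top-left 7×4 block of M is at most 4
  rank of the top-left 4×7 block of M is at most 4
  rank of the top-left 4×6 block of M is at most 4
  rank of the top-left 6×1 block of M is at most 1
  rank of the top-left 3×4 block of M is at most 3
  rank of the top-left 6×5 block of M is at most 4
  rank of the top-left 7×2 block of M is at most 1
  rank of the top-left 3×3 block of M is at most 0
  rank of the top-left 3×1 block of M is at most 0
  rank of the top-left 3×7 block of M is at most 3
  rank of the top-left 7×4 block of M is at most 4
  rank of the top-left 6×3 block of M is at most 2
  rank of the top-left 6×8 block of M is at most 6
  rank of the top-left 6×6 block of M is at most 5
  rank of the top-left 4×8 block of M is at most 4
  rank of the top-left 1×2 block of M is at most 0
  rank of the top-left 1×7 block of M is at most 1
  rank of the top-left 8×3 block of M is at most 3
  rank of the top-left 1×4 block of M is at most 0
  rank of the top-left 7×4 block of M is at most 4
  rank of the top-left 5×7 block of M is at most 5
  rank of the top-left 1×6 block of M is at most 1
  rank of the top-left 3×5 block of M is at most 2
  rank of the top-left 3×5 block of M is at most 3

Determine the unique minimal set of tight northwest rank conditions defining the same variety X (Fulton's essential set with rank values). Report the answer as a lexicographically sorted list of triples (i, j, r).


Propagating the 28 rank bounds to every northwest block:

  i=1: 0  0  0  0  1  1  1  1
  i=2: 0  0  0  1  2  2  2  2
  i=3: 0  0  0  1  2  3  3  3
  i=4: 1  1  1  2  3  4  4  4
  i=5: 1  1  2  3  4  5  5  5
  i=6: 1  1  2  3  4  5  5  6
  i=7: 1  1  2  3  4  5  6  7
  i=8: 1  2  3  4  5  6  7  8

reading off 1-entries of Δ²R: w = (5, 4, 6, 1, 3, 8, 7, 2).

4 SE-corners of the 14-cell Rothe diagram give Ess(w):

[(1, 4, 0), (3, 3, 0), (6, 7, 5), (7, 2, 1)]


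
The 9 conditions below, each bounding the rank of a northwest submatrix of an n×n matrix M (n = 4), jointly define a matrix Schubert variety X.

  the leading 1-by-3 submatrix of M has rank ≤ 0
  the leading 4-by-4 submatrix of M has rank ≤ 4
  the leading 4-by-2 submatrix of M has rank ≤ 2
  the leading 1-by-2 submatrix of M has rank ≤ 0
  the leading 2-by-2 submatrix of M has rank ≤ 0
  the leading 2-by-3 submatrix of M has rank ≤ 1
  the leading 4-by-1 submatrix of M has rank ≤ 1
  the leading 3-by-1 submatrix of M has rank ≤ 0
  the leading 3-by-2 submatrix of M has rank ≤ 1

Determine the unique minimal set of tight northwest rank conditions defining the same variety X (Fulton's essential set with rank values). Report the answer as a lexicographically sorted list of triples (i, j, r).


Recovering R(i,j) via the rank-extension bound from the 9 conditions:

  i=1: 0 0 0 1
  i=2: 0 0 1 2
  i=3: 0 1 2 3
  i=4: 1 2 3 4

the unique w with this rank table is (4, 3, 2, 1).

|D(w)|=6, |Ess(w)|=3:

[(1, 3, 0), (2, 2, 0), (3, 1, 0)]


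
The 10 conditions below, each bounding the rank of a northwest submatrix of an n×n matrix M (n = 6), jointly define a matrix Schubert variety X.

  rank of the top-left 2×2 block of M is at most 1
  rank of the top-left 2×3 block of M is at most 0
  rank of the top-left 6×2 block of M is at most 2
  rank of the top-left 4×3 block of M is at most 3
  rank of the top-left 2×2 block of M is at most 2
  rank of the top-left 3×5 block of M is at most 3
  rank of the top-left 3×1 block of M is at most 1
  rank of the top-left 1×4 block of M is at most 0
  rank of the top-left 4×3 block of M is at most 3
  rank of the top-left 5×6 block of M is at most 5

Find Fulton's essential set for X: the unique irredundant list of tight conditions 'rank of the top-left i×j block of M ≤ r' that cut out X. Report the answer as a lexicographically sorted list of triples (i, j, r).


Rank table r_w(6×6) implied by the 10 constraints:

  R[1]: 0  0  0  0  1  1
  R[2]: 0  0  0  1  2  2
  R[3]: 1  1  1  2  3  3
  R[4]: 1  2  2  3  4  4
  R[5]: 1  2  3  4  5  5
  R[6]: 1  2  3  4  5  6

reading off 1-entries of Δ²R: w = (5, 4, 1, 2, 3, 6).

D(w) has 7 cells with 2 SE-corners; essential set:

[(1, 4, 0), (2, 3, 0)]


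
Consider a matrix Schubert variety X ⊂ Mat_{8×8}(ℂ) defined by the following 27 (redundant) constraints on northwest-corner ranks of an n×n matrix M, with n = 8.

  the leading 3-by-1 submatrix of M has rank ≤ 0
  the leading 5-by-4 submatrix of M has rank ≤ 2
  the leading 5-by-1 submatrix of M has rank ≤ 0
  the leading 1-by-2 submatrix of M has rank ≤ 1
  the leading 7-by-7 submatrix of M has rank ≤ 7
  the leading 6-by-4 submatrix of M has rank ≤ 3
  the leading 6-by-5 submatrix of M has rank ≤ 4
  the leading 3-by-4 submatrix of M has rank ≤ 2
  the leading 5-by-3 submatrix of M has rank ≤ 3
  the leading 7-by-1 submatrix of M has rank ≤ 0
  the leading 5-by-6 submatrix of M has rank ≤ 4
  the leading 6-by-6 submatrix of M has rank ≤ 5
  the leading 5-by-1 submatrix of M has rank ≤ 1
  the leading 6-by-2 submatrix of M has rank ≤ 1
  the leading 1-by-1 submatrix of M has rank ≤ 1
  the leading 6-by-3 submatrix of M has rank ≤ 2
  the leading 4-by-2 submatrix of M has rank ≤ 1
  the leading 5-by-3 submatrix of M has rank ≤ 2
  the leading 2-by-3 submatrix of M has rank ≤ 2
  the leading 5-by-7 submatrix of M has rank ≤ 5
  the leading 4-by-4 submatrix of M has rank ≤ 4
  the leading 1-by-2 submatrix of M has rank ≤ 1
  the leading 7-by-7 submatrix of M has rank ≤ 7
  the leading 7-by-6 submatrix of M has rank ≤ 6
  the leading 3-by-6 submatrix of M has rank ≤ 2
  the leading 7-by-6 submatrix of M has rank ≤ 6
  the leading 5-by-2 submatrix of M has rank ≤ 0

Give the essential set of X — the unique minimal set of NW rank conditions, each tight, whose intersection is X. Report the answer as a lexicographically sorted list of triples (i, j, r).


Computing R[i][j] = min implied NW-rank bound (n=8, 27 conditions):

  i=1: 0 0 1 1 1 1 1 1
  i=2: 0 0 1 2 2 2 2 2
  i=3: 0 0 1 2 2 2 3 3
  i=4: 0 0 1 2 3 3 4 4
  i=5: 0 0 1 2 3 4 5 5
  i=6: 0 1 2 3 4 5 6 6
  i=7: 0 1 2 3 4 5 6 7
  i=8: 1 2 3 4 5 6 7 8

giving w = (3, 4, 7, 5, 6, 2, 8, 1) via Δ²R.

ℓ(w)=14; the 3 essential cells (i,j,r):

[(3, 6, 2), (5, 2, 0), (7, 1, 0)]


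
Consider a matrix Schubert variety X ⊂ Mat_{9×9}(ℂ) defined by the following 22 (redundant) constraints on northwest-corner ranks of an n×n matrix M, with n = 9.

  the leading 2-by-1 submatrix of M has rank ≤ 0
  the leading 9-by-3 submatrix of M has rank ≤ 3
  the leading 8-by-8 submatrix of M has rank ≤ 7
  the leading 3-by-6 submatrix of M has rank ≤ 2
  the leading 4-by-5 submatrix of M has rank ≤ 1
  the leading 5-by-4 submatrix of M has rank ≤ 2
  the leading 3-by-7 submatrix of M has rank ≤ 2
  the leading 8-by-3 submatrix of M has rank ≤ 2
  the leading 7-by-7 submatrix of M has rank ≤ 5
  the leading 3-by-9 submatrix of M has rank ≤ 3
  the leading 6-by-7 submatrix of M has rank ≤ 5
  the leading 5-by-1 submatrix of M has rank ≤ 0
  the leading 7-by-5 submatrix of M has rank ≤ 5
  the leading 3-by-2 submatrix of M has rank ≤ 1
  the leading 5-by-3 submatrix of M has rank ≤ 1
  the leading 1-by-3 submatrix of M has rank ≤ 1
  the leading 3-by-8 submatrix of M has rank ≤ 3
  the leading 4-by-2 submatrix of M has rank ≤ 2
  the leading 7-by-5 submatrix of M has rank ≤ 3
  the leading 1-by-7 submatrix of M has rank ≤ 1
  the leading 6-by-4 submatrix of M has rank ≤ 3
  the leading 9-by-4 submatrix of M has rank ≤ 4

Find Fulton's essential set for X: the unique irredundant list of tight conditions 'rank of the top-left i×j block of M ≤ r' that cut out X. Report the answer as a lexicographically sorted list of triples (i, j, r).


Computing R[i][j] = min implied NW-rank bound (n=9, 22 conditions):

  i=1: 0  1  1  1  1  1  1  1  1
  i=2: 0  1  1  1  1  2  2  2  2
  i=3: 0  1  1  1  1  2  2  3  3
  i=4: 0  1  1  1  1  2  3  4  4
  i=5: 0  1  1  2  2  3  4  5  5
  i=6: 1  2  2  3  3  4  5  6  6
  i=7: 1  2  2  3  3  4  5  6  7
  i=8: 1  2  2  3  4  5  6  7  8
  i=9: 1  2  3  4  5  6  7  8  9

second differences of R give the permutation w = (2, 6, 8, 7, 4, 1, 9, 5, 3).

D(w) has 19 cells with 6 SE-corners; essential set:

[(3, 7, 2), (4, 5, 1), (5, 1, 0), (5, 3, 1), (7, 5, 3), (8, 3, 2)]


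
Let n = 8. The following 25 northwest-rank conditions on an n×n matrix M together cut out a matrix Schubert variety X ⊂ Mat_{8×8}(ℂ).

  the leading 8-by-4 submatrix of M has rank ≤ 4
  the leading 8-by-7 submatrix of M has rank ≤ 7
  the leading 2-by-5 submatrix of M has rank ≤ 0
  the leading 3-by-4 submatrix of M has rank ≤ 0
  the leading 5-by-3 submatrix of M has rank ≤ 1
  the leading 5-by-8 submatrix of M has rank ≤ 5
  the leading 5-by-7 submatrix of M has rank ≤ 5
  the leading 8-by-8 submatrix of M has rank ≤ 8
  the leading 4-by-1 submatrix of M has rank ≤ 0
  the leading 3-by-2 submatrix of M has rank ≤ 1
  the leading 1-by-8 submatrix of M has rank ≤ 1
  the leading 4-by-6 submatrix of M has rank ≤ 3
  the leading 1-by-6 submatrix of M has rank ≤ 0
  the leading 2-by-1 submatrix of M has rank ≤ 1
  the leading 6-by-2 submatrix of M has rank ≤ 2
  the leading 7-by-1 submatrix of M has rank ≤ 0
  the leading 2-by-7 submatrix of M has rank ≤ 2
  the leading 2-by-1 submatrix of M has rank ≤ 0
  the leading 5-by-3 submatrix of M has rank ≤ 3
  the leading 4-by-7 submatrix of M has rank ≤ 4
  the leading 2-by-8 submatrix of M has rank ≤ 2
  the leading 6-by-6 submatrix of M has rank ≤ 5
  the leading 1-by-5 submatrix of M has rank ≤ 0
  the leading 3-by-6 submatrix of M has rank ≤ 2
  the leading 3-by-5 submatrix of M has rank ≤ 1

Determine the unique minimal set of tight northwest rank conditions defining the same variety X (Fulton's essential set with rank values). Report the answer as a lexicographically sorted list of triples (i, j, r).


Computing R[i][j] = min implied NW-rank bound (n=8, 25 conditions):

  row 1: 0  0  0  0  0  0  1  1
  row 2: 0  0  0  0  0  1  2  2
  row 3: 0  0  0  0  1  2  3  3
  row 4: 0  1  1  1  2  3  4  4
  row 5: 0  1  1  2  3  4  5  5
  row 6: 0  1  2  3  4  5  6  6
  row 7: 0  1  2  3  4  5  6  7
  row 8: 1  2  3  4  5  6  7  8

hence w(1..8) = (7, 6, 5, 2, 4, 3, 8, 1).

|D(w)|=20, |Ess(w)|=5:

[(1, 6, 0), (2, 5, 0), (3, 4, 0), (5, 3, 1), (7, 1, 0)]


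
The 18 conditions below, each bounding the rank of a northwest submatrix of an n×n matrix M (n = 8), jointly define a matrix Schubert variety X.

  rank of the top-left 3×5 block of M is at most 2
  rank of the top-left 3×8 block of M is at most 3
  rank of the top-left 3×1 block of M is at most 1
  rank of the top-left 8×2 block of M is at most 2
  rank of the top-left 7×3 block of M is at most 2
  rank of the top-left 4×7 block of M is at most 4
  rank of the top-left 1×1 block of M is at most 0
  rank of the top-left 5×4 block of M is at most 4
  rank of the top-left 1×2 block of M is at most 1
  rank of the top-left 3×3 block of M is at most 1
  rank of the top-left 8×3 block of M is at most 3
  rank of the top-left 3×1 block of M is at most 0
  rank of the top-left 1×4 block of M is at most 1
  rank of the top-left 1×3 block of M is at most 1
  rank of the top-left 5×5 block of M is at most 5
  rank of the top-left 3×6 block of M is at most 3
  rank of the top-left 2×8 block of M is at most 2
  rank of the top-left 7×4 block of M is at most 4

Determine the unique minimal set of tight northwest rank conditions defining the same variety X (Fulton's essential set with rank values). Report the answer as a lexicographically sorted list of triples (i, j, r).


Propagating the 18 rank bounds to every northwest block:

  i=1: 0, 1, 1, 1, 1, 1, 1, 1
  i=2: 0, 1, 1, 2, 2, 2, 2, 2
  i=3: 0, 1, 1, 2, 2, 3, 3, 3
  i=4: 1, 2, 2, 3, 3, 4, 4, 4
  i=5: 1, 2, 2, 3, 4, 5, 5, 5
  i=6: 1, 2, 2, 3, 4, 5, 6, 6
  i=7: 1, 2, 2, 3, 4, 5, 6, 7
  i=8: 1, 2, 3, 4, 5, 6, 7, 8

the unique w with this rank table is (2, 4, 6, 1, 5, 7, 8, 3).

4 SE-corners of the 9-cell Rothe diagram give Ess(w):

[(3, 1, 0), (3, 3, 1), (3, 5, 2), (7, 3, 2)]


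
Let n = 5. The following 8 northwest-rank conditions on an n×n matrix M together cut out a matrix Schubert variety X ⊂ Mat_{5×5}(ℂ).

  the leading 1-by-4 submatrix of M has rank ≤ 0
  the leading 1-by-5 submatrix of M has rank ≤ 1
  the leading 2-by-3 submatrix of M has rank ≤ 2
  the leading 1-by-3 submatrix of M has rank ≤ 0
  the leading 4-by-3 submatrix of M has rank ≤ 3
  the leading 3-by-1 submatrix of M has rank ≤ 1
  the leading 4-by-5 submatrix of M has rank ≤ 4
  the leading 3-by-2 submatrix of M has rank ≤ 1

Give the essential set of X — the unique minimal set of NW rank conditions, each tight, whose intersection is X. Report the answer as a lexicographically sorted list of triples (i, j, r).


Computing R[i][j] = min implied NW-rank bound (n=5, 8 conditions):

  R[1]: 0, 0, 0, 0, 1
  R[2]: 1, 1, 1, 1, 2
  R[3]: 1, 1, 2, 2, 3
  R[4]: 1, 2, 3, 3, 4
  R[5]: 1, 2, 3, 4, 5

the unique w with this rank table is (5, 1, 3, 2, 4).

Fulton essential set (2 of the 5 Rothe cells):

[(1, 4, 0), (3, 2, 1)]


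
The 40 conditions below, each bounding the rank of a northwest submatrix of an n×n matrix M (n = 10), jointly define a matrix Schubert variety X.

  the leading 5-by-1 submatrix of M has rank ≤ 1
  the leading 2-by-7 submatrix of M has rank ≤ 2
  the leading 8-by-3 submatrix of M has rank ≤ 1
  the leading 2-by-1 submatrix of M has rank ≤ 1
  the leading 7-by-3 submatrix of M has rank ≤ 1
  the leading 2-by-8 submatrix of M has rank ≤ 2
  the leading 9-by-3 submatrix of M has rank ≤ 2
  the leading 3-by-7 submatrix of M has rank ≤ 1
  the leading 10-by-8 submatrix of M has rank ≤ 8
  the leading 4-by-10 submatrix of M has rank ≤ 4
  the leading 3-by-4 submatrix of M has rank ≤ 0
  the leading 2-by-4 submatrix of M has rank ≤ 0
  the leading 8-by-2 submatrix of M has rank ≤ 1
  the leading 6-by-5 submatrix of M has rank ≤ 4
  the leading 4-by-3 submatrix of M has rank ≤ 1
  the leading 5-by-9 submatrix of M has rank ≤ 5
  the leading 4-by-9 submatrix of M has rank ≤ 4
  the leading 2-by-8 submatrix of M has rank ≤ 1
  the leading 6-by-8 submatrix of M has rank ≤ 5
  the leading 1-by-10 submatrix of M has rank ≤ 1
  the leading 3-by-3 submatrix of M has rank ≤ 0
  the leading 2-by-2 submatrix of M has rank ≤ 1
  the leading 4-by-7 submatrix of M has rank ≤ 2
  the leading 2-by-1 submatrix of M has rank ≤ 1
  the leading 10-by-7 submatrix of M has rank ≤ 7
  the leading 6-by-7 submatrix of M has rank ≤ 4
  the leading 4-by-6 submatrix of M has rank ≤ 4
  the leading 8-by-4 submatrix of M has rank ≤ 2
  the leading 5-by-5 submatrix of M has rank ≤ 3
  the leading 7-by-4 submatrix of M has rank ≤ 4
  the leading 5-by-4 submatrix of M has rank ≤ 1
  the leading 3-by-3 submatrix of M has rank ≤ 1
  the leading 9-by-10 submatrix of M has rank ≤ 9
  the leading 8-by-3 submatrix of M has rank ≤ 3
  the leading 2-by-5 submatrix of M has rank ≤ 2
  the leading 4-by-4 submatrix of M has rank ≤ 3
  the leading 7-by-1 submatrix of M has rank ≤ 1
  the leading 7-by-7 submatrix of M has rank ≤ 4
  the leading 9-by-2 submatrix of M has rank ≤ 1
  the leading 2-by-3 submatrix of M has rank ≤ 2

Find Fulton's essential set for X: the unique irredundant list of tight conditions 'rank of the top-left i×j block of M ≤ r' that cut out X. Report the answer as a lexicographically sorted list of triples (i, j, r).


Rank table r_w(10×10) implied by the 40 constraints:

  i=1: 0, 0, 0, 0, 1, 1, 1, 1, 1, 1
  i=2: 0, 0, 0, 0, 1, 1, 1, 1, 2, 2
  i=3: 0, 0, 0, 0, 1, 1, 1, 2, 3, 3
  i=4: 1, 1, 1, 1, 2, 2, 2, 3, 4, 4
  i=5: 1, 1, 1, 1, 2, 3, 3, 4, 5, 5
  i=6: 1, 1, 1, 2, 3, 4, 4, 5, 6, 6
  i=7: 1, 1, 1, 2, 3, 4, 4, 5, 6, 7
  i=8: 1, 1, 1, 2, 3, 4, 5, 6, 7, 8
  i=9: 1, 1, 2, 3, 4, 5, 6, 7, 8, 9
  i=10: 1, 2, 3, 4, 5, 6, 7, 8, 9, 10

the unique w with this rank table is (5, 9, 8, 1, 6, 4, 10, 7, 3, 2).

ℓ(w)=28; the 7 essential cells (i,j,r):

[(2, 8, 1), (3, 4, 0), (3, 7, 1), (5, 4, 1), (7, 7, 4), (8, 3, 1), (9, 2, 1)]


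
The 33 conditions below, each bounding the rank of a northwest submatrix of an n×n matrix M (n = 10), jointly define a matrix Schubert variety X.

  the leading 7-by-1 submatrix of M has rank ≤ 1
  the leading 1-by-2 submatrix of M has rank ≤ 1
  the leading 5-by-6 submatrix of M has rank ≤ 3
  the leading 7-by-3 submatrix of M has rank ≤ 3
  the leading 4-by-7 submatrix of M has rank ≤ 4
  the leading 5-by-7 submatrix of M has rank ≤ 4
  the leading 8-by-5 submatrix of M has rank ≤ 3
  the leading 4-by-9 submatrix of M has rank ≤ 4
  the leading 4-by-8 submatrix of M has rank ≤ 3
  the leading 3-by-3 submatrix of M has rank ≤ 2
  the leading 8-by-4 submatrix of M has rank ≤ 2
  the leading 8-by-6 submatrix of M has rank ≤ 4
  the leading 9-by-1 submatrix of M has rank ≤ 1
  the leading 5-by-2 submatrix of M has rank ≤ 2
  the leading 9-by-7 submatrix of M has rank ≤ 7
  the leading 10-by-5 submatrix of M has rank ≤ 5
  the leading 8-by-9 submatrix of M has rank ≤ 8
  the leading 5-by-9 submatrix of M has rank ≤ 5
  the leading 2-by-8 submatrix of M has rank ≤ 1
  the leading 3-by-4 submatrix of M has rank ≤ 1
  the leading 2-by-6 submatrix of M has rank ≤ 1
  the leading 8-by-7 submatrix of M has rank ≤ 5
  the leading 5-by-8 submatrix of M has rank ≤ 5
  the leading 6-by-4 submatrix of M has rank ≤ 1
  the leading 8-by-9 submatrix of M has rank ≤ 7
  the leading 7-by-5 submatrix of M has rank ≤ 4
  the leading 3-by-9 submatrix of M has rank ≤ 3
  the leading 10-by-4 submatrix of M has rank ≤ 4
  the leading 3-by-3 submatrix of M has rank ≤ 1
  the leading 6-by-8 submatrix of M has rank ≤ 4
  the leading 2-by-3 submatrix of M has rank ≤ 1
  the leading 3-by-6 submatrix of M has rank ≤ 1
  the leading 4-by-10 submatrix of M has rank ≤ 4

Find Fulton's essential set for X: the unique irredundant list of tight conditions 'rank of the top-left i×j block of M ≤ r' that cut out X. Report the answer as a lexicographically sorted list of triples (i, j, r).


The tightest implied rank at each (i,j), from the 33 conditions:

  row 1: 1, 1, 1, 1, 1, 1, 1, 1, 1, 1
  row 2: 1, 1, 1, 1, 1, 1, 1, 1, 2, 2
  row 3: 1, 1, 1, 1, 1, 1, 2, 2, 3, 3
  row 4: 1, 1, 1, 1, 2, 2, 3, 3, 4, 4
  row 5: 1, 1, 1, 1, 2, 3, 4, 4, 5, 5
  row 6: 1, 1, 1, 1, 2, 3, 4, 4, 5, 6
  row 7: 1, 2, 2, 2, 3, 4, 5, 5, 6, 7
  row 8: 1, 2, 2, 2, 3, 4, 5, 6, 7, 8
  row 9: 1, 2, 3, 3, 4, 5, 6, 7, 8, 9
  row 10: 1, 2, 3, 4, 5, 6, 7, 8, 9, 10

the unique w with this rank table is (1, 9, 7, 5, 6, 10, 2, 8, 3, 4).

ℓ(w)=24; the 5 essential cells (i,j,r):

[(2, 8, 1), (3, 6, 1), (6, 4, 1), (6, 8, 4), (8, 4, 2)]
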